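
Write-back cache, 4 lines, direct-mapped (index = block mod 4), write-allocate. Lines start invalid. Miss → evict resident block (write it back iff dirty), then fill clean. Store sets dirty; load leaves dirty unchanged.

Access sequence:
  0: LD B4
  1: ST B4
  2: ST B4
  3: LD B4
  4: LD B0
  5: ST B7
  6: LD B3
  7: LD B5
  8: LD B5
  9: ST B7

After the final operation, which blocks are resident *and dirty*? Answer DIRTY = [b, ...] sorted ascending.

  0 | R B4 → L0 miss [-]
  1 | W B4 → L0 hit [D]
  2 | W B4 → L0 hit [D]
  3 | R B4 → L0 hit [D]
  4 | R B0 → L0 miss wb→B4 [-]
  5 | W B7 → L3 miss [D]
  6 | R B3 → L3 miss wb→B7 [-]
  7 | R B5 → L1 miss [-]
  8 | R B5 → L1 hit [-]
  9 | W B7 → L3 miss [D]

DIRTY = [7]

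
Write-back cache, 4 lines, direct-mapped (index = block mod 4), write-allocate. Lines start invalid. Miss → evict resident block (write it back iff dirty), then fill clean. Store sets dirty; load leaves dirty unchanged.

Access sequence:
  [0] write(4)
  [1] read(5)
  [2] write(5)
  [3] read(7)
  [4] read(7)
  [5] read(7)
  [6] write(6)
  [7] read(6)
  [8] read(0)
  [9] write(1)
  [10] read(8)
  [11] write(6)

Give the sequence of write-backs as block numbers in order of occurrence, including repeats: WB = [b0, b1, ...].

  0 | W B4 → L0 miss [D]
  1 | R B5 → L1 miss [-]
  2 | W B5 → L1 hit [D]
  3 | R B7 → L3 miss [-]
  4 | R B7 → L3 hit [-]
  5 | R B7 → L3 hit [-]
  6 | W B6 → L2 miss [D]
  7 | R B6 → L2 hit [D]
  8 | R B0 → L0 miss wb→B4 [-]
  9 | W B1 → L1 miss wb→B5 [D]
  10 | R B8 → L0 miss [-]
  11 | W B6 → L2 hit [D]

WB = [4, 5]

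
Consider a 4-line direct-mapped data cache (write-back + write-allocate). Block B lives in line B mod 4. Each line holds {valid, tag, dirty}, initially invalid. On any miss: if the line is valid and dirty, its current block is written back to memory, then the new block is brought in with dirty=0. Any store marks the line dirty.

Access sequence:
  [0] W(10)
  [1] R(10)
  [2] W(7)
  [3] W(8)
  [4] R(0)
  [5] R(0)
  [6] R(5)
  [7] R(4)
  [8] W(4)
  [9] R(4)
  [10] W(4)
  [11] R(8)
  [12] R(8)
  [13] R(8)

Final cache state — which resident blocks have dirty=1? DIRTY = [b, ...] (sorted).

DIRTY = [7, 10]

  0 | W B10 → L2 miss [D]
  1 | R B10 → L2 hit [D]
  2 | W B7 → L3 miss [D]
  3 | W B8 → L0 miss [D]
  4 | R B0 → L0 miss wb→B8 [-]
  5 | R B0 → L0 hit [-]
  6 | R B5 → L1 miss [-]
  7 | R B4 → L0 miss [-]
  8 | W B4 → L0 hit [D]
  9 | R B4 → L0 hit [D]
  10 | W B4 → L0 hit [D]
  11 | R B8 → L0 miss wb→B4 [-]
  12 | R B8 → L0 hit [-]
  13 | R B8 → L0 hit [-]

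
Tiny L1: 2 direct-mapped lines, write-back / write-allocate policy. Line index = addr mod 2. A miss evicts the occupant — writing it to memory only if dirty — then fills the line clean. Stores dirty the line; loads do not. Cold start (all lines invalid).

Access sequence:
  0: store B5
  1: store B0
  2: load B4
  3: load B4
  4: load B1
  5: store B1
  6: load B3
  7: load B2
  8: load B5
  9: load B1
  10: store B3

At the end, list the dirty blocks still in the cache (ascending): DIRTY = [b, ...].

DIRTY = [3]

0: W B5 → L1 miss [D]
1: W B0 → L0 miss [D]
2: R B4 → L0 miss wb→B0 [-]
3: R B4 → L0 hit [-]
4: R B1 → L1 miss wb→B5 [-]
5: W B1 → L1 hit [D]
6: R B3 → L1 miss wb→B1 [-]
7: R B2 → L0 miss [-]
8: R B5 → L1 miss [-]
9: R B1 → L1 miss [-]
10: W B3 → L1 miss [D]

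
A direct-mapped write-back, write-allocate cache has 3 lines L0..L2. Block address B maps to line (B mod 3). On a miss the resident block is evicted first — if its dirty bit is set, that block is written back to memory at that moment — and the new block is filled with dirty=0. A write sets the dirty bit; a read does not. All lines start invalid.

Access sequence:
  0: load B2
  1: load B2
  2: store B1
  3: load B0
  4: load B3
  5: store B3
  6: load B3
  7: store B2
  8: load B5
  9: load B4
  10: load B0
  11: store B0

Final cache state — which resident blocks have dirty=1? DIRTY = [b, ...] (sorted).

DIRTY = [0]

0: R B2 → L2 miss [-]
1: R B2 → L2 hit [-]
2: W B1 → L1 miss [D]
3: R B0 → L0 miss [-]
4: R B3 → L0 miss [-]
5: W B3 → L0 hit [D]
6: R B3 → L0 hit [D]
7: W B2 → L2 hit [D]
8: R B5 → L2 miss wb→B2 [-]
9: R B4 → L1 miss wb→B1 [-]
10: R B0 → L0 miss wb→B3 [-]
11: W B0 → L0 hit [D]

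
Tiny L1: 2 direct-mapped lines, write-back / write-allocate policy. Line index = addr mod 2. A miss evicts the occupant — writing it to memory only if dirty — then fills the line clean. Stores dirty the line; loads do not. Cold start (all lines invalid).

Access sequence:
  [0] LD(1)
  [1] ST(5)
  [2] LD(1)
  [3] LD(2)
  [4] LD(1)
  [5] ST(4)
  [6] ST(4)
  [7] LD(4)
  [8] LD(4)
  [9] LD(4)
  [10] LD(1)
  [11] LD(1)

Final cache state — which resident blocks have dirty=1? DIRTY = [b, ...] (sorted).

0: R B1 → L1 miss [-]
1: W B5 → L1 miss [D]
2: R B1 → L1 miss wb→B5 [-]
3: R B2 → L0 miss [-]
4: R B1 → L1 hit [-]
5: W B4 → L0 miss [D]
6: W B4 → L0 hit [D]
7: R B4 → L0 hit [D]
8: R B4 → L0 hit [D]
9: R B4 → L0 hit [D]
10: R B1 → L1 hit [-]
11: R B1 → L1 hit [-]

DIRTY = [4]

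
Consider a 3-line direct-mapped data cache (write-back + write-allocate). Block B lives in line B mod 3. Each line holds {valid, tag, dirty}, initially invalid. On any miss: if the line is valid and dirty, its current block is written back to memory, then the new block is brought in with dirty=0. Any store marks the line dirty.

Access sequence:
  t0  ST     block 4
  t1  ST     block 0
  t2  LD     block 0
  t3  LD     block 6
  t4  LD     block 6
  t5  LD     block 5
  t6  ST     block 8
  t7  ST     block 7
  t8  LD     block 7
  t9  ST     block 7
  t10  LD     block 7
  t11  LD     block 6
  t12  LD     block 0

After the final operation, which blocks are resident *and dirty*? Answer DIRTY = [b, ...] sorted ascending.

0: W B4 → L1 miss [D]
1: W B0 → L0 miss [D]
2: R B0 → L0 hit [D]
3: R B6 → L0 miss wb→B0 [-]
4: R B6 → L0 hit [-]
5: R B5 → L2 miss [-]
6: W B8 → L2 miss [D]
7: W B7 → L1 miss wb→B4 [D]
8: R B7 → L1 hit [D]
9: W B7 → L1 hit [D]
10: R B7 → L1 hit [D]
11: R B6 → L0 hit [-]
12: R B0 → L0 miss [-]

DIRTY = [7, 8]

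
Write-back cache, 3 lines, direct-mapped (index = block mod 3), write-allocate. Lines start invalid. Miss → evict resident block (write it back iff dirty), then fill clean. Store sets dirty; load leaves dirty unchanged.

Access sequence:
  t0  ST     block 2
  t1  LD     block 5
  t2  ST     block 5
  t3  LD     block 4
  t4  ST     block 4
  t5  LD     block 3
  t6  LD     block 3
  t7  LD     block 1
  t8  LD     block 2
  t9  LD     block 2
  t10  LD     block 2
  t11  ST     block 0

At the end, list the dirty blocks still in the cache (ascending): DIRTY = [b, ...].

DIRTY = [0]

0: W B2 → L2 miss [D]
1: R B5 → L2 miss wb→B2 [-]
2: W B5 → L2 hit [D]
3: R B4 → L1 miss [-]
4: W B4 → L1 hit [D]
5: R B3 → L0 miss [-]
6: R B3 → L0 hit [-]
7: R B1 → L1 miss wb→B4 [-]
8: R B2 → L2 miss wb→B5 [-]
9: R B2 → L2 hit [-]
10: R B2 → L2 hit [-]
11: W B0 → L0 miss [D]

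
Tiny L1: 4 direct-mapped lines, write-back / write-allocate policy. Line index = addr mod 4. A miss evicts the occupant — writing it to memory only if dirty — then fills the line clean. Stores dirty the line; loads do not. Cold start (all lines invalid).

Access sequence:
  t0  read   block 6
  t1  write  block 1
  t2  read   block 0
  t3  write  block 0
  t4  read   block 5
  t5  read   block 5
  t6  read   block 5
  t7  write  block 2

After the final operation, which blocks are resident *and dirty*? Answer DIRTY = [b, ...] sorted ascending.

0: R B6 → L2 miss [-]
1: W B1 → L1 miss [D]
2: R B0 → L0 miss [-]
3: W B0 → L0 hit [D]
4: R B5 → L1 miss wb→B1 [-]
5: R B5 → L1 hit [-]
6: R B5 → L1 hit [-]
7: W B2 → L2 miss [D]

DIRTY = [0, 2]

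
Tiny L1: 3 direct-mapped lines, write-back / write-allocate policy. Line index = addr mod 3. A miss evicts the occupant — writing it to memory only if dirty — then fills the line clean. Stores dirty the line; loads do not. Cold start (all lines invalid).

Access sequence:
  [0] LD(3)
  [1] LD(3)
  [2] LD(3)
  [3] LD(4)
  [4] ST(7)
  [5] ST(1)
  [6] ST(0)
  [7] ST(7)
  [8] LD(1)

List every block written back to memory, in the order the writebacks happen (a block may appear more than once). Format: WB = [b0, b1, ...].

WB = [7, 1, 7]

  0 | R B3 → L0 miss [-]
  1 | R B3 → L0 hit [-]
  2 | R B3 → L0 hit [-]
  3 | R B4 → L1 miss [-]
  4 | W B7 → L1 miss [D]
  5 | W B1 → L1 miss wb→B7 [D]
  6 | W B0 → L0 miss [D]
  7 | W B7 → L1 miss wb→B1 [D]
  8 | R B1 → L1 miss wb→B7 [-]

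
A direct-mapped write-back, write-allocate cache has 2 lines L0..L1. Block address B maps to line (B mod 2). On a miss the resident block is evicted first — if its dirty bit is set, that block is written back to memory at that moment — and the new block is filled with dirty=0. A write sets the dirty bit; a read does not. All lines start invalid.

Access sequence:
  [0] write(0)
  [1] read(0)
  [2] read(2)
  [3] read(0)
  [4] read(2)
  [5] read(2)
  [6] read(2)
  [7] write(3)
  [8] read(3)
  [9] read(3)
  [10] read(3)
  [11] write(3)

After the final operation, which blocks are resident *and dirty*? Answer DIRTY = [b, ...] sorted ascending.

DIRTY = [3]

0: W B0 -> L0 miss  d=D]
1: R B0 -> L0 hit  d=D]
2: R B2 -> L0 miss wb->B0  d=-]
3: R B0 -> L0 miss  d=-]
4: R B2 -> L0 miss  d=-]
5: R B2 -> L0 hit  d=-]
6: R B2 -> L0 hit  d=-]
7: W B3 -> L1 miss  d=D]
8: R B3 -> L1 hit  d=D]
9: R B3 -> L1 hit  d=D]
10: R B3 -> L1 hit  d=D]
11: W B3 -> L1 hit  d=D]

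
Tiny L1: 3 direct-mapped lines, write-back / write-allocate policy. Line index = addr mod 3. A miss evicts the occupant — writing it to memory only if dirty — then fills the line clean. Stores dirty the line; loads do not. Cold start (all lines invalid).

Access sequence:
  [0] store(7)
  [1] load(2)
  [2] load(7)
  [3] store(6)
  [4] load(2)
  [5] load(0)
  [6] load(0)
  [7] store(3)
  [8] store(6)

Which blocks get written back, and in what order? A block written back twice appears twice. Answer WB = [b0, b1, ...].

0: W B7 → L1 miss [D]
1: R B2 → L2 miss [-]
2: R B7 → L1 hit [D]
3: W B6 → L0 miss [D]
4: R B2 → L2 hit [-]
5: R B0 → L0 miss wb→B6 [-]
6: R B0 → L0 hit [-]
7: W B3 → L0 miss [D]
8: W B6 → L0 miss wb→B3 [D]

WB = [6, 3]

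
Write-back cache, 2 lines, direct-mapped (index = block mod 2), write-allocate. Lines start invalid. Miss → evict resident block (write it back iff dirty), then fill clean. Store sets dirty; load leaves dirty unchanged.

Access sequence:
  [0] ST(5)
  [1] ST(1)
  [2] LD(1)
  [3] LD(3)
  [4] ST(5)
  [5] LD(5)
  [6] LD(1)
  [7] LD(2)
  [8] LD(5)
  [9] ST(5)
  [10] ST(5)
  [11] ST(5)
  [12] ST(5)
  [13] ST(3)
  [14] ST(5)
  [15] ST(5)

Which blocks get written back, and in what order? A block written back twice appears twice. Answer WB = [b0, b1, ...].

WB = [5, 1, 5, 5, 3]

0: W B5 -> L1 miss  d=D]
1: W B1 -> L1 miss wb->B5  d=D]
2: R B1 -> L1 hit  d=D]
3: R B3 -> L1 miss wb->B1  d=-]
4: W B5 -> L1 miss  d=D]
5: R B5 -> L1 hit  d=D]
6: R B1 -> L1 miss wb->B5  d=-]
7: R B2 -> L0 miss  d=-]
8: R B5 -> L1 miss  d=-]
9: W B5 -> L1 hit  d=D]
10: W B5 -> L1 hit  d=D]
11: W B5 -> L1 hit  d=D]
12: W B5 -> L1 hit  d=D]
13: W B3 -> L1 miss wb->B5  d=D]
14: W B5 -> L1 miss wb->B3  d=D]
15: W B5 -> L1 hit  d=D]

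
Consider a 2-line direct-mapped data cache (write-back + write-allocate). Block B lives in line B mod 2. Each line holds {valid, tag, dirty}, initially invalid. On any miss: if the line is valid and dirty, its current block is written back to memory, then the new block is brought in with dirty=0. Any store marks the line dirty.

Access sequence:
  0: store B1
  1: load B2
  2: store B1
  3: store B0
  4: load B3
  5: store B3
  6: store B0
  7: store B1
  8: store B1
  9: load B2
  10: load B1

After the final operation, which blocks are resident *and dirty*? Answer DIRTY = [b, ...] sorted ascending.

0: W B1 -> L1 miss  d=D]
1: R B2 -> L0 miss  d=-]
2: W B1 -> L1 hit  d=D]
3: W B0 -> L0 miss  d=D]
4: R B3 -> L1 miss wb->B1  d=-]
5: W B3 -> L1 hit  d=D]
6: W B0 -> L0 hit  d=D]
7: W B1 -> L1 miss wb->B3  d=D]
8: W B1 -> L1 hit  d=D]
9: R B2 -> L0 miss wb->B0  d=-]
10: R B1 -> L1 hit  d=D]

DIRTY = [1]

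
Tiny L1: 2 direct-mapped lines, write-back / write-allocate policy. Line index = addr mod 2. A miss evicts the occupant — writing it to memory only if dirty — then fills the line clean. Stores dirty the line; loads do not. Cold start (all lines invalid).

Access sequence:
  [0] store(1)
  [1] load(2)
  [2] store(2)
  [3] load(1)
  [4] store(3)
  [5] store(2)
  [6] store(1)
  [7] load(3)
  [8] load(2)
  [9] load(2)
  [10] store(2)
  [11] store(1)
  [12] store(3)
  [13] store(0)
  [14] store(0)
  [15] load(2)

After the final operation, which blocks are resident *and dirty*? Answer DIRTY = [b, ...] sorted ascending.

DIRTY = [3]

0: W B1 -> L1 miss  d=D]
1: R B2 -> L0 miss  d=-]
2: W B2 -> L0 hit  d=D]
3: R B1 -> L1 hit  d=D]
4: W B3 -> L1 miss wb->B1  d=D]
5: W B2 -> L0 hit  d=D]
6: W B1 -> L1 miss wb->B3  d=D]
7: R B3 -> L1 miss wb->B1  d=-]
8: R B2 -> L0 hit  d=D]
9: R B2 -> L0 hit  d=D]
10: W B2 -> L0 hit  d=D]
11: W B1 -> L1 miss  d=D]
12: W B3 -> L1 miss wb->B1  d=D]
13: W B0 -> L0 miss wb->B2  d=D]
14: W B0 -> L0 hit  d=D]
15: R B2 -> L0 miss wb->B0  d=-]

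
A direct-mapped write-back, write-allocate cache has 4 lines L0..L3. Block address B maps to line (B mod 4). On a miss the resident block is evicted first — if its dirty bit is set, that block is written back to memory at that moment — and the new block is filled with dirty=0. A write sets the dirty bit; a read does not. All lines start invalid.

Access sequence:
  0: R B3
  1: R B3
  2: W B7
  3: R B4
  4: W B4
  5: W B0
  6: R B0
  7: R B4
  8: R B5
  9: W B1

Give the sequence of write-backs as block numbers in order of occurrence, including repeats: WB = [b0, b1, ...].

WB = [4, 0]

  0 | R B3 → L3 miss [-]
  1 | R B3 → L3 hit [-]
  2 | W B7 → L3 miss [D]
  3 | R B4 → L0 miss [-]
  4 | W B4 → L0 hit [D]
  5 | W B0 → L0 miss wb→B4 [D]
  6 | R B0 → L0 hit [D]
  7 | R B4 → L0 miss wb→B0 [-]
  8 | R B5 → L1 miss [-]
  9 | W B1 → L1 miss [D]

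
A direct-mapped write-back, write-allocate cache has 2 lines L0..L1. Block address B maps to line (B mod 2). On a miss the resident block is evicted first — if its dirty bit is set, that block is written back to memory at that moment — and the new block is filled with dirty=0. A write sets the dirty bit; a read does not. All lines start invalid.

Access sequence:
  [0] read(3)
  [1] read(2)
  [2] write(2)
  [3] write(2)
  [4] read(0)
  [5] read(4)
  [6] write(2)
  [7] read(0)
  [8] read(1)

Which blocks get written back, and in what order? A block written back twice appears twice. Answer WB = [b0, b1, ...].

0: R B3 → L1 miss [-]
1: R B2 → L0 miss [-]
2: W B2 → L0 hit [D]
3: W B2 → L0 hit [D]
4: R B0 → L0 miss wb→B2 [-]
5: R B4 → L0 miss [-]
6: W B2 → L0 miss [D]
7: R B0 → L0 miss wb→B2 [-]
8: R B1 → L1 miss [-]

WB = [2, 2]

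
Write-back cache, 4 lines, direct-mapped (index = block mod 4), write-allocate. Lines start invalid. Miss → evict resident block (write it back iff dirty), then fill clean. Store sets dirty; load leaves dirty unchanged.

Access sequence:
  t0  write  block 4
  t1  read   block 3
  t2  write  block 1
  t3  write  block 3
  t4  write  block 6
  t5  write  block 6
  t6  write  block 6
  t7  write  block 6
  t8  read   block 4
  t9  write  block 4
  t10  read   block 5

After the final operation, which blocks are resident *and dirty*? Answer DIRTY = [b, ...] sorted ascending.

DIRTY = [3, 4, 6]

0: W B4 -> L0 miss  d=D]
1: R B3 -> L3 miss  d=-]
2: W B1 -> L1 miss  d=D]
3: W B3 -> L3 hit  d=D]
4: W B6 -> L2 miss  d=D]
5: W B6 -> L2 hit  d=D]
6: W B6 -> L2 hit  d=D]
7: W B6 -> L2 hit  d=D]
8: R B4 -> L0 hit  d=D]
9: W B4 -> L0 hit  d=D]
10: R B5 -> L1 miss wb->B1  d=-]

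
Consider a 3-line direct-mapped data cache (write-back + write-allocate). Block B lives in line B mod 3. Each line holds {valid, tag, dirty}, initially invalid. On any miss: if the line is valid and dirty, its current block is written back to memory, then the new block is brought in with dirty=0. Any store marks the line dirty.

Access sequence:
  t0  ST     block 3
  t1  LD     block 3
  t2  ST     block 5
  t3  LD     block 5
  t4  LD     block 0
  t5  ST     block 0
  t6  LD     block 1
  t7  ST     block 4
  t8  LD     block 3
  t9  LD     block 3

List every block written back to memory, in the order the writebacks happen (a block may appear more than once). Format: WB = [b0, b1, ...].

0: W B3 -> L0 miss  d=D]
1: R B3 -> L0 hit  d=D]
2: W B5 -> L2 miss  d=D]
3: R B5 -> L2 hit  d=D]
4: R B0 -> L0 miss wb->B3  d=-]
5: W B0 -> L0 hit  d=D]
6: R B1 -> L1 miss  d=-]
7: W B4 -> L1 miss  d=D]
8: R B3 -> L0 miss wb->B0  d=-]
9: R B3 -> L0 hit  d=-]

WB = [3, 0]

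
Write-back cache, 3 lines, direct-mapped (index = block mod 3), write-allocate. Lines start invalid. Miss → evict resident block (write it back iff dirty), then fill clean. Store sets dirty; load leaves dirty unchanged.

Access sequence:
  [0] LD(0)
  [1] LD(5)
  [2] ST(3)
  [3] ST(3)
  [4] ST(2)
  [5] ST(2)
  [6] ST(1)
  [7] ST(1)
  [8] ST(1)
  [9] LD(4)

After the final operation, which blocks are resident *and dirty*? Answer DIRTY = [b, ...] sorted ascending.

0: R B0 → L0 miss [-]
1: R B5 → L2 miss [-]
2: W B3 → L0 miss [D]
3: W B3 → L0 hit [D]
4: W B2 → L2 miss [D]
5: W B2 → L2 hit [D]
6: W B1 → L1 miss [D]
7: W B1 → L1 hit [D]
8: W B1 → L1 hit [D]
9: R B4 → L1 miss wb→B1 [-]

DIRTY = [2, 3]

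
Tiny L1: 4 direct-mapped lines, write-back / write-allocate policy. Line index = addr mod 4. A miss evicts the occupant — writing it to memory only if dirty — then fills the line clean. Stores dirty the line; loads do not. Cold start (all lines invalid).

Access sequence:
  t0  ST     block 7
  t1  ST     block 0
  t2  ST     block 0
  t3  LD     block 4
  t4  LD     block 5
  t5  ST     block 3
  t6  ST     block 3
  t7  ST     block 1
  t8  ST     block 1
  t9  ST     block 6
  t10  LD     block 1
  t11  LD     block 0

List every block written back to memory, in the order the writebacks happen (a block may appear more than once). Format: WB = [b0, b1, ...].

  0 | W B7 → L3 miss [D]
  1 | W B0 → L0 miss [D]
  2 | W B0 → L0 hit [D]
  3 | R B4 → L0 miss wb→B0 [-]
  4 | R B5 → L1 miss [-]
  5 | W B3 → L3 miss wb→B7 [D]
  6 | W B3 → L3 hit [D]
  7 | W B1 → L1 miss [D]
  8 | W B1 → L1 hit [D]
  9 | W B6 → L2 miss [D]
  10 | R B1 → L1 hit [D]
  11 | R B0 → L0 miss [-]

WB = [0, 7]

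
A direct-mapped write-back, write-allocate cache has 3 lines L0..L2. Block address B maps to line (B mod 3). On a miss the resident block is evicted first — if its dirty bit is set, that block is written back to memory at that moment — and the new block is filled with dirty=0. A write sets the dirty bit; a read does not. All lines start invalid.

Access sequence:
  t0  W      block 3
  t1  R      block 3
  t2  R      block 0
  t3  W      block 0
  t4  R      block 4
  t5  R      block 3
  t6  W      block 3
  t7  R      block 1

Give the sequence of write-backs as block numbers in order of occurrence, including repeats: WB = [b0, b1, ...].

0: W B3 → L0 miss [D]
1: R B3 → L0 hit [D]
2: R B0 → L0 miss wb→B3 [-]
3: W B0 → L0 hit [D]
4: R B4 → L1 miss [-]
5: R B3 → L0 miss wb→B0 [-]
6: W B3 → L0 hit [D]
7: R B1 → L1 miss [-]

WB = [3, 0]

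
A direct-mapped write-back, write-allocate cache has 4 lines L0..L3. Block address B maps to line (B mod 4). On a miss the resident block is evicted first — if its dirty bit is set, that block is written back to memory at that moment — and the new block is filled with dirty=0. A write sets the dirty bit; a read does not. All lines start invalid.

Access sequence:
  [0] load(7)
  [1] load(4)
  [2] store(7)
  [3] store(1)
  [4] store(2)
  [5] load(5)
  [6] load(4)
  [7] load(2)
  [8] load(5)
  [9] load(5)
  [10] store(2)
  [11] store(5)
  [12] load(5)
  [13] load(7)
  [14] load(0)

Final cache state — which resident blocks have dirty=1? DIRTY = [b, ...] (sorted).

DIRTY = [2, 5, 7]

0: R B7 → L3 miss [-]
1: R B4 → L0 miss [-]
2: W B7 → L3 hit [D]
3: W B1 → L1 miss [D]
4: W B2 → L2 miss [D]
5: R B5 → L1 miss wb→B1 [-]
6: R B4 → L0 hit [-]
7: R B2 → L2 hit [D]
8: R B5 → L1 hit [-]
9: R B5 → L1 hit [-]
10: W B2 → L2 hit [D]
11: W B5 → L1 hit [D]
12: R B5 → L1 hit [D]
13: R B7 → L3 hit [D]
14: R B0 → L0 miss [-]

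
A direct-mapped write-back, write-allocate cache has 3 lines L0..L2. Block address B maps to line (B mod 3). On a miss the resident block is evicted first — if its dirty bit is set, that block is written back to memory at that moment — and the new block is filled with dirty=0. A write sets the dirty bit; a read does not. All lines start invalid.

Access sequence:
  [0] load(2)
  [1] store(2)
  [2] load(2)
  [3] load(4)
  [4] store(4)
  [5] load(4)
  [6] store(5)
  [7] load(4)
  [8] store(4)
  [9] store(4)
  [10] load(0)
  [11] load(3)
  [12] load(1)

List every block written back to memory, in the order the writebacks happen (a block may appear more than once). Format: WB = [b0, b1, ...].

WB = [2, 4]

0: R B2 -> L2 miss  d=-]
1: W B2 -> L2 hit  d=D]
2: R B2 -> L2 hit  d=D]
3: R B4 -> L1 miss  d=-]
4: W B4 -> L1 hit  d=D]
5: R B4 -> L1 hit  d=D]
6: W B5 -> L2 miss wb->B2  d=D]
7: R B4 -> L1 hit  d=D]
8: W B4 -> L1 hit  d=D]
9: W B4 -> L1 hit  d=D]
10: R B0 -> L0 miss  d=-]
11: R B3 -> L0 miss  d=-]
12: R B1 -> L1 miss wb->B4  d=-]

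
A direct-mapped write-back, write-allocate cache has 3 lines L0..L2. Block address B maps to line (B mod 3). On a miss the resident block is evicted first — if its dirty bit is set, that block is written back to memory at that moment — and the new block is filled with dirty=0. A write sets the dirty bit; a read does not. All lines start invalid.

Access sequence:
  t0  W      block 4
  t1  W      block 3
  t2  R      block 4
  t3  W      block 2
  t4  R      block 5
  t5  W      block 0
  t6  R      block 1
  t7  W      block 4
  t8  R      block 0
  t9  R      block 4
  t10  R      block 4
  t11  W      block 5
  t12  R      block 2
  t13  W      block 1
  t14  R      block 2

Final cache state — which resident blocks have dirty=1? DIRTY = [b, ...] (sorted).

0: W B4 -> L1 miss  d=D]
1: W B3 -> L0 miss  d=D]
2: R B4 -> L1 hit  d=D]
3: W B2 -> L2 miss  d=D]
4: R B5 -> L2 miss wb->B2  d=-]
5: W B0 -> L0 miss wb->B3  d=D]
6: R B1 -> L1 miss wb->B4  d=-]
7: W B4 -> L1 miss  d=D]
8: R B0 -> L0 hit  d=D]
9: R B4 -> L1 hit  d=D]
10: R B4 -> L1 hit  d=D]
11: W B5 -> L2 hit  d=D]
12: R B2 -> L2 miss wb->B5  d=-]
13: W B1 -> L1 miss wb->B4  d=D]
14: R B2 -> L2 hit  d=-]

DIRTY = [0, 1]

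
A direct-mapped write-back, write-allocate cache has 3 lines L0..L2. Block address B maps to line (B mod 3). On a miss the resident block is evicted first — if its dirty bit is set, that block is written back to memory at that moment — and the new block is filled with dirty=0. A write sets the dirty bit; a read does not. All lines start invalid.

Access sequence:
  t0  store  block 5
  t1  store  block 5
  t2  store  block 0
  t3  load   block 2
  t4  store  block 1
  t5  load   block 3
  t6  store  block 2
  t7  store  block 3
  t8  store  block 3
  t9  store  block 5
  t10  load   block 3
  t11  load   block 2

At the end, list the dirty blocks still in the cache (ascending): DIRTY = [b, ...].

0: W B5 -> L2 miss  d=D]
1: W B5 -> L2 hit  d=D]
2: W B0 -> L0 miss  d=D]
3: R B2 -> L2 miss wb->B5  d=-]
4: W B1 -> L1 miss  d=D]
5: R B3 -> L0 miss wb->B0  d=-]
6: W B2 -> L2 hit  d=D]
7: W B3 -> L0 hit  d=D]
8: W B3 -> L0 hit  d=D]
9: W B5 -> L2 miss wb->B2  d=D]
10: R B3 -> L0 hit  d=D]
11: R B2 -> L2 miss wb->B5  d=-]

DIRTY = [1, 3]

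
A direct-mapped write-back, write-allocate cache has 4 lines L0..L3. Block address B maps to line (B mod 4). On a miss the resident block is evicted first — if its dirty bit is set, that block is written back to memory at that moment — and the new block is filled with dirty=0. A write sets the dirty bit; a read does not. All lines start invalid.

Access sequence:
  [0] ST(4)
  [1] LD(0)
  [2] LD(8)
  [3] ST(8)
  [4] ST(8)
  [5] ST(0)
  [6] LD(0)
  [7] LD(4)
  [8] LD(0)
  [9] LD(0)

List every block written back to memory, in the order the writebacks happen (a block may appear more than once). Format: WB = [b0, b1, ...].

  0 | W B4 → L0 miss [D]
  1 | R B0 → L0 miss wb→B4 [-]
  2 | R B8 → L0 miss [-]
  3 | W B8 → L0 hit [D]
  4 | W B8 → L0 hit [D]
  5 | W B0 → L0 miss wb→B8 [D]
  6 | R B0 → L0 hit [D]
  7 | R B4 → L0 miss wb→B0 [-]
  8 | R B0 → L0 miss [-]
  9 | R B0 → L0 hit [-]

WB = [4, 8, 0]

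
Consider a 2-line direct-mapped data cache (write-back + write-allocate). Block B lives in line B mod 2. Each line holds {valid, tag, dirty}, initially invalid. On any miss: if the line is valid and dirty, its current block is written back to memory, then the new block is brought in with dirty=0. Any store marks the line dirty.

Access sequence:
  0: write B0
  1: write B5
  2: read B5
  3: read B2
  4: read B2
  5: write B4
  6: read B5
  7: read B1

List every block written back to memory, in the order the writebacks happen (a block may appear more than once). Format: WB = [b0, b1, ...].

  0 | W B0 → L0 miss [D]
  1 | W B5 → L1 miss [D]
  2 | R B5 → L1 hit [D]
  3 | R B2 → L0 miss wb→B0 [-]
  4 | R B2 → L0 hit [-]
  5 | W B4 → L0 miss [D]
  6 | R B5 → L1 hit [D]
  7 | R B1 → L1 miss wb→B5 [-]

WB = [0, 5]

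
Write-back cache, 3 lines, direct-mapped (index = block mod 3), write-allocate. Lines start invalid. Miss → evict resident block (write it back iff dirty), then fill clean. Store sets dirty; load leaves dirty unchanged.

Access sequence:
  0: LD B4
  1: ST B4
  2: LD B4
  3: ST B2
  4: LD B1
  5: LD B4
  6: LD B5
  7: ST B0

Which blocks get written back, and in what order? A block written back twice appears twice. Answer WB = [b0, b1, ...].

0: R B4 → L1 miss [-]
1: W B4 → L1 hit [D]
2: R B4 → L1 hit [D]
3: W B2 → L2 miss [D]
4: R B1 → L1 miss wb→B4 [-]
5: R B4 → L1 miss [-]
6: R B5 → L2 miss wb→B2 [-]
7: W B0 → L0 miss [D]

WB = [4, 2]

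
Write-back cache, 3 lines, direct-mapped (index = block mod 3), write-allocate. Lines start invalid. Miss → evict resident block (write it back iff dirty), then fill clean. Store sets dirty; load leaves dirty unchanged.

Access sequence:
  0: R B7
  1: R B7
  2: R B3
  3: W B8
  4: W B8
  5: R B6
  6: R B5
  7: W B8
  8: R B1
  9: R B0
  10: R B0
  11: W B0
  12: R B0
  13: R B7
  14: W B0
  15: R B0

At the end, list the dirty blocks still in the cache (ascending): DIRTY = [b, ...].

DIRTY = [0, 8]

0: R B7 → L1 miss [-]
1: R B7 → L1 hit [-]
2: R B3 → L0 miss [-]
3: W B8 → L2 miss [D]
4: W B8 → L2 hit [D]
5: R B6 → L0 miss [-]
6: R B5 → L2 miss wb→B8 [-]
7: W B8 → L2 miss [D]
8: R B1 → L1 miss [-]
9: R B0 → L0 miss [-]
10: R B0 → L0 hit [-]
11: W B0 → L0 hit [D]
12: R B0 → L0 hit [D]
13: R B7 → L1 miss [-]
14: W B0 → L0 hit [D]
15: R B0 → L0 hit [D]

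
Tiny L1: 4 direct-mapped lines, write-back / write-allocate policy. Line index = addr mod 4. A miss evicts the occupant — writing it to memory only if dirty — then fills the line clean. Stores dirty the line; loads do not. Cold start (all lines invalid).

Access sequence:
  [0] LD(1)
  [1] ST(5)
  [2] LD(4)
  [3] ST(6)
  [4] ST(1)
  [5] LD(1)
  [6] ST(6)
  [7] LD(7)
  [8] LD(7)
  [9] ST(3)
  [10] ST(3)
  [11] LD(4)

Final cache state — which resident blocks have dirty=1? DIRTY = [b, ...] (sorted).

0: R B1 -> L1 miss  d=-]
1: W B5 -> L1 miss  d=D]
2: R B4 -> L0 miss  d=-]
3: W B6 -> L2 miss  d=D]
4: W B1 -> L1 miss wb->B5  d=D]
5: R B1 -> L1 hit  d=D]
6: W B6 -> L2 hit  d=D]
7: R B7 -> L3 miss  d=-]
8: R B7 -> L3 hit  d=-]
9: W B3 -> L3 miss  d=D]
10: W B3 -> L3 hit  d=D]
11: R B4 -> L0 hit  d=-]

DIRTY = [1, 3, 6]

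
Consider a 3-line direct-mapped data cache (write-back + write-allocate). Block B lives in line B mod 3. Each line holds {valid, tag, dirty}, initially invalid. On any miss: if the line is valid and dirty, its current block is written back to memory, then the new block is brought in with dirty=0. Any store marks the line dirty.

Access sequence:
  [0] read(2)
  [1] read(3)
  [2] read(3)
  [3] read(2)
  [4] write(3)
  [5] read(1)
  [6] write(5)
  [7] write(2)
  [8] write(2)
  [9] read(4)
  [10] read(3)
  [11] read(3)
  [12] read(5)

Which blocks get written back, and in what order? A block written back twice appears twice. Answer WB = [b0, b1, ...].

WB = [5, 2]

0: R B2 → L2 miss [-]
1: R B3 → L0 miss [-]
2: R B3 → L0 hit [-]
3: R B2 → L2 hit [-]
4: W B3 → L0 hit [D]
5: R B1 → L1 miss [-]
6: W B5 → L2 miss [D]
7: W B2 → L2 miss wb→B5 [D]
8: W B2 → L2 hit [D]
9: R B4 → L1 miss [-]
10: R B3 → L0 hit [D]
11: R B3 → L0 hit [D]
12: R B5 → L2 miss wb→B2 [-]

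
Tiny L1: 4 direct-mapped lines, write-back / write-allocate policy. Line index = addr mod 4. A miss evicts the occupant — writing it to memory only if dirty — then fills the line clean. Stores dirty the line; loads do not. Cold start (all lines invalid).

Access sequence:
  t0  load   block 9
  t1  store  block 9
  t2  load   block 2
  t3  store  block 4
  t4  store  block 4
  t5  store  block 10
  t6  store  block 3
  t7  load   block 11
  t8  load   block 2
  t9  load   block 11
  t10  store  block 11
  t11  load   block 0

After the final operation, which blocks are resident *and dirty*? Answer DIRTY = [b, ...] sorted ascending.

0: R B9 → L1 miss [-]
1: W B9 → L1 hit [D]
2: R B2 → L2 miss [-]
3: W B4 → L0 miss [D]
4: W B4 → L0 hit [D]
5: W B10 → L2 miss [D]
6: W B3 → L3 miss [D]
7: R B11 → L3 miss wb→B3 [-]
8: R B2 → L2 miss wb→B10 [-]
9: R B11 → L3 hit [-]
10: W B11 → L3 hit [D]
11: R B0 → L0 miss wb→B4 [-]

DIRTY = [9, 11]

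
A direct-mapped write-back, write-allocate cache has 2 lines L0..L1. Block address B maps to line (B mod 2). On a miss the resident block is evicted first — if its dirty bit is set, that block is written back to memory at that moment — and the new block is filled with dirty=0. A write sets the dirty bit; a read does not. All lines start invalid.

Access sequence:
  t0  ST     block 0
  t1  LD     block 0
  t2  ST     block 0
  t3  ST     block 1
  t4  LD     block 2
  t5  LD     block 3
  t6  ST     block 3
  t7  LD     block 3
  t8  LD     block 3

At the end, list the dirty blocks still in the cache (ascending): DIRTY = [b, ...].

0: W B0 → L0 miss [D]
1: R B0 → L0 hit [D]
2: W B0 → L0 hit [D]
3: W B1 → L1 miss [D]
4: R B2 → L0 miss wb→B0 [-]
5: R B3 → L1 miss wb→B1 [-]
6: W B3 → L1 hit [D]
7: R B3 → L1 hit [D]
8: R B3 → L1 hit [D]

DIRTY = [3]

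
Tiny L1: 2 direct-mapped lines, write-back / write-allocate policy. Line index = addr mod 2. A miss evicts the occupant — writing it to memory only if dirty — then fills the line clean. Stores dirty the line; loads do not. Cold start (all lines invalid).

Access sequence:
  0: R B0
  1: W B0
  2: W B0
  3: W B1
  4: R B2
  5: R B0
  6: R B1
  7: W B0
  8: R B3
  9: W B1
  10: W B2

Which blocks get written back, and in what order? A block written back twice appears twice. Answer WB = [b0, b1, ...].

0: R B0 -> L0 miss  d=-]
1: W B0 -> L0 hit  d=D]
2: W B0 -> L0 hit  d=D]
3: W B1 -> L1 miss  d=D]
4: R B2 -> L0 miss wb->B0  d=-]
5: R B0 -> L0 miss  d=-]
6: R B1 -> L1 hit  d=D]
7: W B0 -> L0 hit  d=D]
8: R B3 -> L1 miss wb->B1  d=-]
9: W B1 -> L1 miss  d=D]
10: W B2 -> L0 miss wb->B0  d=D]

WB = [0, 1, 0]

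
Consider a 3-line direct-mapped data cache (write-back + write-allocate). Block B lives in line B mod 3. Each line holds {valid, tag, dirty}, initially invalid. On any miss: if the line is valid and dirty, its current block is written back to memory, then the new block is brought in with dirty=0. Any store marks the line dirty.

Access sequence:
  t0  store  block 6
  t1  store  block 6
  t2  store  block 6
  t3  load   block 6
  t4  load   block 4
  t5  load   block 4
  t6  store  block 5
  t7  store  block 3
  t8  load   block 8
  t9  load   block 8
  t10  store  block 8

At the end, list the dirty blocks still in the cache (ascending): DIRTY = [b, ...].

0: W B6 -> L0 miss  d=D]
1: W B6 -> L0 hit  d=D]
2: W B6 -> L0 hit  d=D]
3: R B6 -> L0 hit  d=D]
4: R B4 -> L1 miss  d=-]
5: R B4 -> L1 hit  d=-]
6: W B5 -> L2 miss  d=D]
7: W B3 -> L0 miss wb->B6  d=D]
8: R B8 -> L2 miss wb->B5  d=-]
9: R B8 -> L2 hit  d=-]
10: W B8 -> L2 hit  d=D]

DIRTY = [3, 8]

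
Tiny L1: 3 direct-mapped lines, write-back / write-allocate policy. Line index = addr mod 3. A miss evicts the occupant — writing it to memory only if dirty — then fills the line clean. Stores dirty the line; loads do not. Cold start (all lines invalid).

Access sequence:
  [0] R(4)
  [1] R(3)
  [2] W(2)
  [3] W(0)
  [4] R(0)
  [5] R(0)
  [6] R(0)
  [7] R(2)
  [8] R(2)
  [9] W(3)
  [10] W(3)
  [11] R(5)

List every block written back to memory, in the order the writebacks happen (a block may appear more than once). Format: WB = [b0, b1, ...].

0: R B4 → L1 miss [-]
1: R B3 → L0 miss [-]
2: W B2 → L2 miss [D]
3: W B0 → L0 miss [D]
4: R B0 → L0 hit [D]
5: R B0 → L0 hit [D]
6: R B0 → L0 hit [D]
7: R B2 → L2 hit [D]
8: R B2 → L2 hit [D]
9: W B3 → L0 miss wb→B0 [D]
10: W B3 → L0 hit [D]
11: R B5 → L2 miss wb→B2 [-]

WB = [0, 2]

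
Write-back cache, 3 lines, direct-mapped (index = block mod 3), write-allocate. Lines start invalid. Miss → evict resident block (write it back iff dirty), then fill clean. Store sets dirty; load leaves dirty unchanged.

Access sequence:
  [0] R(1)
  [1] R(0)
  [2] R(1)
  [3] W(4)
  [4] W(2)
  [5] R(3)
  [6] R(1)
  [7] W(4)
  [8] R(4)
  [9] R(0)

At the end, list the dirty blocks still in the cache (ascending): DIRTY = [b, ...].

DIRTY = [2, 4]

0: R B1 -> L1 miss  d=-]
1: R B0 -> L0 miss  d=-]
2: R B1 -> L1 hit  d=-]
3: W B4 -> L1 miss  d=D]
4: W B2 -> L2 miss  d=D]
5: R B3 -> L0 miss  d=-]
6: R B1 -> L1 miss wb->B4  d=-]
7: W B4 -> L1 miss  d=D]
8: R B4 -> L1 hit  d=D]
9: R B0 -> L0 miss  d=-]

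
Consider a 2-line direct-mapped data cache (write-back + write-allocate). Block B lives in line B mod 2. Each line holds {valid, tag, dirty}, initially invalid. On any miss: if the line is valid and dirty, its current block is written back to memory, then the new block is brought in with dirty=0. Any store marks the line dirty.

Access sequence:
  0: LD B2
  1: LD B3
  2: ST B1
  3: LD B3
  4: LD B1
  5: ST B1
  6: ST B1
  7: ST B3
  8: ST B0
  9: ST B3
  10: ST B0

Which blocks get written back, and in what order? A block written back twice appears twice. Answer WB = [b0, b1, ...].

WB = [1, 1]

0: R B2 → L0 miss [-]
1: R B3 → L1 miss [-]
2: W B1 → L1 miss [D]
3: R B3 → L1 miss wb→B1 [-]
4: R B1 → L1 miss [-]
5: W B1 → L1 hit [D]
6: W B1 → L1 hit [D]
7: W B3 → L1 miss wb→B1 [D]
8: W B0 → L0 miss [D]
9: W B3 → L1 hit [D]
10: W B0 → L0 hit [D]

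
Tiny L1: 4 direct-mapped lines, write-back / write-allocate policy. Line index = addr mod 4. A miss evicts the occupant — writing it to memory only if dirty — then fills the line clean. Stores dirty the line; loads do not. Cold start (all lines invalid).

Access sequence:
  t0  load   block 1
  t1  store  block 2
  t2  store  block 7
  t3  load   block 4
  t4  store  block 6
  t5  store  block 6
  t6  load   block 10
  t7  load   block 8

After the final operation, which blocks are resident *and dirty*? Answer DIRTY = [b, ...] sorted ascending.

0: R B1 -> L1 miss  d=-]
1: W B2 -> L2 miss  d=D]
2: W B7 -> L3 miss  d=D]
3: R B4 -> L0 miss  d=-]
4: W B6 -> L2 miss wb->B2  d=D]
5: W B6 -> L2 hit  d=D]
6: R B10 -> L2 miss wb->B6  d=-]
7: R B8 -> L0 miss  d=-]

DIRTY = [7]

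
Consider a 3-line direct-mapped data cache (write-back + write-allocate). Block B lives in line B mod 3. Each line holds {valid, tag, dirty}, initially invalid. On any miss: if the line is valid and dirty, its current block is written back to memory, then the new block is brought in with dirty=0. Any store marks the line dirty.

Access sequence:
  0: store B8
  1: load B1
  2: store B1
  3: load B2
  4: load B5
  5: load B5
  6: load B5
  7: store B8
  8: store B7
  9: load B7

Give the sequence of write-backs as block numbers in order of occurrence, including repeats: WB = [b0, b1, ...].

WB = [8, 1]

  0 | W B8 → L2 miss [D]
  1 | R B1 → L1 miss [-]
  2 | W B1 → L1 hit [D]
  3 | R B2 → L2 miss wb→B8 [-]
  4 | R B5 → L2 miss [-]
  5 | R B5 → L2 hit [-]
  6 | R B5 → L2 hit [-]
  7 | W B8 → L2 miss [D]
  8 | W B7 → L1 miss wb→B1 [D]
  9 | R B7 → L1 hit [D]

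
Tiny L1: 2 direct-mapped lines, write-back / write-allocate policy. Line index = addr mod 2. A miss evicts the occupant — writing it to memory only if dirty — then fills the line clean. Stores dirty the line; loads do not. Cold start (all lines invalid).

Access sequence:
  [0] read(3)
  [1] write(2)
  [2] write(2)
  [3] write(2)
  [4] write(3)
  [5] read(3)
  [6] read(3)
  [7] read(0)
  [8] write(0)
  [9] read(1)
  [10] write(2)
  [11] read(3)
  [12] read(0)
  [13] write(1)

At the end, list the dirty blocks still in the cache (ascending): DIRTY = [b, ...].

  0 | R B3 → L1 miss [-]
  1 | W B2 → L0 miss [D]
  2 | W B2 → L0 hit [D]
  3 | W B2 → L0 hit [D]
  4 | W B3 → L1 hit [D]
  5 | R B3 → L1 hit [D]
  6 | R B3 → L1 hit [D]
  7 | R B0 → L0 miss wb→B2 [-]
  8 | W B0 → L0 hit [D]
  9 | R B1 → L1 miss wb→B3 [-]
  10 | W B2 → L0 miss wb→B0 [D]
  11 | R B3 → L1 miss [-]
  12 | R B0 → L0 miss wb→B2 [-]
  13 | W B1 → L1 miss [D]

DIRTY = [1]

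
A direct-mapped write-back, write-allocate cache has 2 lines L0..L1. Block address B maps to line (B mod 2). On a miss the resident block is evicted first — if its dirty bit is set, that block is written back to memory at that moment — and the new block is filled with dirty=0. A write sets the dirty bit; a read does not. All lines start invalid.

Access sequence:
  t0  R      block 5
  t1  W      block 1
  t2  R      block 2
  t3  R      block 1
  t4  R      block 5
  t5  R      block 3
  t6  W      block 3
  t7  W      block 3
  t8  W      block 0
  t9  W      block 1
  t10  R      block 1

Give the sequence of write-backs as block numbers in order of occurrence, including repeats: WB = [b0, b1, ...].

WB = [1, 3]

  0 | R B5 → L1 miss [-]
  1 | W B1 → L1 miss [D]
  2 | R B2 → L0 miss [-]
  3 | R B1 → L1 hit [D]
  4 | R B5 → L1 miss wb→B1 [-]
  5 | R B3 → L1 miss [-]
  6 | W B3 → L1 hit [D]
  7 | W B3 → L1 hit [D]
  8 | W B0 → L0 miss [D]
  9 | W B1 → L1 miss wb→B3 [D]
  10 | R B1 → L1 hit [D]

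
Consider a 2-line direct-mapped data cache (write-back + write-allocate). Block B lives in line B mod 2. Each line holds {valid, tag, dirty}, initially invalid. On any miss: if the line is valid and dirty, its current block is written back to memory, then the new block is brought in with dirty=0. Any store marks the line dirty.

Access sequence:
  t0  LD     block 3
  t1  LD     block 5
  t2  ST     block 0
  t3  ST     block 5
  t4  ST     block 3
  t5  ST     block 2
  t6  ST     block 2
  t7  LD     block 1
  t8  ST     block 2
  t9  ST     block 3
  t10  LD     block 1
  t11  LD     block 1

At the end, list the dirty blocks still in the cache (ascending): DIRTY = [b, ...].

DIRTY = [2]

0: R B3 -> L1 miss  d=-]
1: R B5 -> L1 miss  d=-]
2: W B0 -> L0 miss  d=D]
3: W B5 -> L1 hit  d=D]
4: W B3 -> L1 miss wb->B5  d=D]
5: W B2 -> L0 miss wb->B0  d=D]
6: W B2 -> L0 hit  d=D]
7: R B1 -> L1 miss wb->B3  d=-]
8: W B2 -> L0 hit  d=D]
9: W B3 -> L1 miss  d=D]
10: R B1 -> L1 miss wb->B3  d=-]
11: R B1 -> L1 hit  d=-]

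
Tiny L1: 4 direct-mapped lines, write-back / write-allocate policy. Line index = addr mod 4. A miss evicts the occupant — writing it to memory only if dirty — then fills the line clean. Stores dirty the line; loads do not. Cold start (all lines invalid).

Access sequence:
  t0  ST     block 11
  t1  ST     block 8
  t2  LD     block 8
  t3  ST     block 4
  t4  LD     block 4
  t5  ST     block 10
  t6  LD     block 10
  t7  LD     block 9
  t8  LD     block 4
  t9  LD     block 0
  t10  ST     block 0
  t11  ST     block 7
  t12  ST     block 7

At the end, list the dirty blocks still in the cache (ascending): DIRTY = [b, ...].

DIRTY = [0, 7, 10]

  0 | W B11 → L3 miss [D]
  1 | W B8 → L0 miss [D]
  2 | R B8 → L0 hit [D]
  3 | W B4 → L0 miss wb→B8 [D]
  4 | R B4 → L0 hit [D]
  5 | W B10 → L2 miss [D]
  6 | R B10 → L2 hit [D]
  7 | R B9 → L1 miss [-]
  8 | R B4 → L0 hit [D]
  9 | R B0 → L0 miss wb→B4 [-]
  10 | W B0 → L0 hit [D]
  11 | W B7 → L3 miss wb→B11 [D]
  12 | W B7 → L3 hit [D]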